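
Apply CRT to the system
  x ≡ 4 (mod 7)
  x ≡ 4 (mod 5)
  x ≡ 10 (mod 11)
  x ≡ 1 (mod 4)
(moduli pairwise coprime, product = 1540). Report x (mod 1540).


Product of moduli M = 7 · 5 · 11 · 4 = 1540.
Merge one congruence at a time:
  Start: x ≡ 4 (mod 7).
  Combine with x ≡ 4 (mod 5); new modulus lcm = 35.
    Write x = 4 + 7·t and substitute into x ≡ 4 (mod 5): 7·t ≡ 4 − 4 = 0 (mod 5).
    Reduce coefficients mod 5: 2·t ≡ 0 (mod 5).
    The inverse of 2 mod 5 is 3 (since 2·3 = 6 = 1·5 + 1), so t ≡ 3·0 = 0 ≡ 0 (mod 5).
    Then x = 4 + 7·0 = 4, valid modulo lcm(7, 5) = 35: x ≡ 4 (mod 35).
  Combine with x ≡ 10 (mod 11); new modulus lcm = 385.
    Write x = 4 + 35·t and substitute into x ≡ 10 (mod 11): 35·t ≡ 10 − 4 = 6 (mod 11).
    Reduce coefficients mod 11: 2·t ≡ 6 (mod 11).
    The inverse of 2 mod 11 is 6 (since 2·6 = 12 = 1·11 + 1), so t ≡ 6·6 = 36 ≡ 3 (mod 11).
    Then x = 4 + 35·3 = 109, valid modulo lcm(35, 11) = 385: x ≡ 109 (mod 385).
  Combine with x ≡ 1 (mod 4); new modulus lcm = 1540.
    Write x = 109 + 385·t and substitute into x ≡ 1 (mod 4): 385·t ≡ 1 − 109 = -108 (mod 4).
    Reduce coefficients mod 4: 1·t ≡ 0 (mod 4).
    So t ≡ 0 (mod 4).
    Then x = 109 + 385·0 = 109, valid modulo lcm(385, 4) = 1540: x ≡ 109 (mod 1540).
Verify against each original: 109 mod 7 = 4, 109 mod 5 = 4, 109 mod 11 = 10, 109 mod 4 = 1.

x ≡ 109 (mod 1540).


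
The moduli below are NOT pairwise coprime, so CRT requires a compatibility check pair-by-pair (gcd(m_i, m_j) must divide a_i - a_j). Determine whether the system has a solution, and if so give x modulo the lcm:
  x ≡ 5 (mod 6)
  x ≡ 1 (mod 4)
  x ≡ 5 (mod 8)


Moduli 6, 4, 8 are not pairwise coprime, so CRT works modulo lcm(m_i) when all pairwise compatibility conditions hold.
Pairwise compatibility: gcd(m_i, m_j) must divide a_i - a_j for every pair.
Merge one congruence at a time:
  Start: x ≡ 5 (mod 6).
  Combine with x ≡ 1 (mod 4): gcd(6, 4) = 2; 1 - 5 = -4, which IS divisible by 2, so compatible.
    Write x = 5 + 6·t and substitute into x ≡ 1 (mod 4): 6·t ≡ 1 − 5 = -4 (mod 4).
    Divide the congruence (and modulus) by g = 2: 3·t ≡ -2 (mod 2).
    Reduce coefficients mod 2: 1·t ≡ 0 (mod 2).
    So t ≡ 0 (mod 2).
    Then x = 5 + 6·0 = 5, valid modulo lcm(6, 4) = 12: x ≡ 5 (mod 12).
  Combine with x ≡ 5 (mod 8): gcd(12, 8) = 4; 5 - 5 = 0, which IS divisible by 4, so compatible.
    Write x = 5 + 12·t and substitute into x ≡ 5 (mod 8): 12·t ≡ 5 − 5 = 0 (mod 8).
    Divide the congruence (and modulus) by g = 4: 3·t ≡ 0 (mod 2).
    Reduce coefficients mod 2: 1·t ≡ 0 (mod 2).
    So t ≡ 0 (mod 2).
    Then x = 5 + 12·0 = 5, valid modulo lcm(12, 8) = 24: x ≡ 5 (mod 24).
Verify: 5 mod 6 = 5, 5 mod 4 = 1, 5 mod 8 = 5.

x ≡ 5 (mod 24).


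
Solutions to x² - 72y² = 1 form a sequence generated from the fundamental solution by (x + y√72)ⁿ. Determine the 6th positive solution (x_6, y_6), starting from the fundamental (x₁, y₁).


Step 1: Find the fundamental solution (x₁, y₁) of x² - 72y² = 1.
  Expand √72 as a continued fraction. a₀ = ⌊√72⌋ = 8; iterate m_{k+1} = d_k·a_k − m_k, d_{k+1} = (72 − m_{k+1}²)/d_k, a_{k+1} = ⌊(a₀ + m_{k+1})/d_{k+1}⌋ (starting m₀ = 0, d₀ = 1), with convergents p_k = a_k·p_{k-1} + p_{k-2}, q_k = a_k·q_{k-1} + q_{k-2} (p₋₁ = 1, q₋₁ = 0):
  k = 0: a₀ = 8; p₀/q₀ = 8/1; p₀² − 72·q₀² = 64 − 72 = -8.
  k = 1: m = 8, d = 8, a = ⌊(8 + 8)/8⌋ = 2; p/q = (2·8 + 1)/(2·1 + 0) = 17/2; p² − 72·q² = 289 − 288 = 1.
  The first convergent with p² − 72·q² = 1 gives the fundamental solution (x₁, y₁) = (17, 2).
Step 2: Apply the recurrence (x_{n+1}, y_{n+1}) = (x₁x_n + 72y₁y_n, x₁y_n + y₁x_n) repeatedly.
  From (x_1, y_1) = (17, 2): x_2 = 17·17 + 72·2·2 = 577; y_2 = 17·2 + 2·17 = 68.
  From (x_2, y_2) = (577, 68): x_3 = 17·577 + 72·2·68 = 19601; y_3 = 17·68 + 2·577 = 2310.
  From (x_3, y_3) = (19601, 2310): x_4 = 17·19601 + 72·2·2310 = 665857; y_4 = 17·2310 + 2·19601 = 78472.
  From (x_4, y_4) = (665857, 78472): x_5 = 17·665857 + 72·2·78472 = 22619537; y_5 = 17·78472 + 2·665857 = 2665738.
  From (x_5, y_5) = (22619537, 2665738): x_6 = 17·22619537 + 72·2·2665738 = 768398401; y_6 = 17·2665738 + 2·22619537 = 90556620.
Step 3: Verify x_6² - 72·y_6² = 590436102659356801 - 590436102659356800 = 1 (should be 1). ✓

(x_1, y_1) = (17, 2); (x_6, y_6) = (768398401, 90556620).


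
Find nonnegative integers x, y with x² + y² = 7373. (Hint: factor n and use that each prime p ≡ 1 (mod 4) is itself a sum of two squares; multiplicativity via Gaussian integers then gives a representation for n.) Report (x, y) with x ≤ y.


Step 1: Factor n = 7373 = 73 · 101.
Step 2: Check the mod-4 condition on each prime factor: 73 ≡ 1 (mod 4), exponent 1; 101 ≡ 1 (mod 4), exponent 1.
All primes ≡ 3 (mod 4) appear to even exponent (or don't appear), so by the two-squares theorem n IS expressible as a sum of two squares.
Step 3: Build a representation. Here n = 73 · 101 is a product of primes ≡ 1 (mod 4). Each prime p ≡ 1 (mod 4) is itself a sum of two squares; find a² by testing p − a² for a perfect square:
  73: 73 − 1² = 72, 73 − 2² = 69, 73 − 3² = 64 = 8² ⇒ 73 = 3² + 8².
  101: 101 − 1² = 100 = 10² ⇒ 101 = 1² + 10².
  Combine using the Brahmagupta–Fibonacci identity (a² + b²)(c² + d²) = (ac − bd)² + (ad + bc)² = (ac + bd)² + (ad − bc)²:
  73 · 101 = 7373: from (3² + 8²)(1² + 10²), take (3·1 − 8·10, 3·10 + 8·1) = (3 − 80, 30 + 8) = (-77, 38); dropping signs (only squares matter) gives (77, 38); check 77² + 38² = 5929 + 1444 = 7373 ✓.
Step 4: Order so x ≤ y and verify: 38² + 77² = 1444 + 5929 = 7373 = n. ✓

n = 7373 = 38² + 77² (one valid representation with x ≤ y).


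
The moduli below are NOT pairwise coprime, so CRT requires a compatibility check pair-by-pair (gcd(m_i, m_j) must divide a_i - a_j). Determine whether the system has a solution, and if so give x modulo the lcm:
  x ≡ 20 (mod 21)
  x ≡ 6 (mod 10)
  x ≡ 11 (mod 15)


Moduli 21, 10, 15 are not pairwise coprime, so CRT works modulo lcm(m_i) when all pairwise compatibility conditions hold.
Pairwise compatibility: gcd(m_i, m_j) must divide a_i - a_j for every pair.
Merge one congruence at a time:
  Start: x ≡ 20 (mod 21).
  Combine with x ≡ 6 (mod 10): gcd(21, 10) = 1; 6 - 20 = -14, which IS divisible by 1, so compatible.
    Write x = 20 + 21·t and substitute into x ≡ 6 (mod 10): 21·t ≡ 6 − 20 = -14 (mod 10).
    Reduce coefficients mod 10: 1·t ≡ 6 (mod 10).
    So t ≡ 6 (mod 10).
    Then x = 20 + 21·6 = 146, valid modulo lcm(21, 10) = 210: x ≡ 146 (mod 210).
  Combine with x ≡ 11 (mod 15): gcd(210, 15) = 15; 11 - 146 = -135, which IS divisible by 15, so compatible.
    Write x = 146 + 210·t and substitute into x ≡ 11 (mod 15): 210·t ≡ 11 − 146 = -135 (mod 15).
    Divide the congruence (and modulus) by g = 15: 14·t ≡ -9 (mod 1).
    Modulo 1 every t works; take t = 0.
    Then x = 146 + 210·0 = 146, valid modulo lcm(210, 15) = 210: x ≡ 146 (mod 210).
Verify: 146 mod 21 = 20, 146 mod 10 = 6, 146 mod 15 = 11.

x ≡ 146 (mod 210).


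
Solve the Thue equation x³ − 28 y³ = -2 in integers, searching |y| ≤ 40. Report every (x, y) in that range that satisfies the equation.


The equation is x³ - 28y³ = -2. For fixed y, x³ = 28·y³ − 2, so a solution requires the RHS to be a perfect cube.
Strategy: iterate y from -40 to 40, compute RHS = 28·y³ − 2, and check whether it is a (positive or negative) perfect cube.
Check small values of y:
  y = 0: RHS = -2 is not a perfect cube.
  y = 1: RHS = 26 is not a perfect cube.
  y = -1: RHS = -30 is not a perfect cube.
  y = 2: RHS = 222 is not a perfect cube.
  y = -2: RHS = -226 is not a perfect cube.
  y = 3: RHS = 754 is not a perfect cube.
  y = -3: RHS = -758 is not a perfect cube.
Continuing the search up to |y| = 40 finds no solutions either.
No (x, y) in the scanned range satisfies the equation.

No integer solutions with |y| ≤ 40.


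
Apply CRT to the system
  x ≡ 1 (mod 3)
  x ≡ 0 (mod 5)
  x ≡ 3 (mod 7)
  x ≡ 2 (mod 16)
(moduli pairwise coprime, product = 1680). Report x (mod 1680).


Product of moduli M = 3 · 5 · 7 · 16 = 1680.
Merge one congruence at a time:
  Start: x ≡ 1 (mod 3).
  Combine with x ≡ 0 (mod 5); new modulus lcm = 15.
    Write x = 1 + 3·t and substitute into x ≡ 0 (mod 5): 3·t ≡ 0 − 1 = -1 (mod 5).
    Reduce coefficients mod 5: 3·t ≡ 4 (mod 5).
    The inverse of 3 mod 5 is 2 (since 3·2 = 6 = 1·5 + 1), so t ≡ 2·4 = 8 ≡ 3 (mod 5).
    Then x = 1 + 3·3 = 10, valid modulo lcm(3, 5) = 15: x ≡ 10 (mod 15).
  Combine with x ≡ 3 (mod 7); new modulus lcm = 105.
    Write x = 10 + 15·t and substitute into x ≡ 3 (mod 7): 15·t ≡ 3 − 10 = -7 (mod 7).
    Reduce coefficients mod 7: 1·t ≡ 0 (mod 7).
    So t ≡ 0 (mod 7).
    Then x = 10 + 15·0 = 10, valid modulo lcm(15, 7) = 105: x ≡ 10 (mod 105).
  Combine with x ≡ 2 (mod 16); new modulus lcm = 1680.
    Write x = 10 + 105·t and substitute into x ≡ 2 (mod 16): 105·t ≡ 2 − 10 = -8 (mod 16).
    Reduce coefficients mod 16: 9·t ≡ 8 (mod 16).
    The inverse of 9 mod 16 is 9 (since 9·9 = 81 = 5·16 + 1), so t ≡ 9·8 = 72 ≡ 8 (mod 16).
    Then x = 10 + 105·8 = 850, valid modulo lcm(105, 16) = 1680: x ≡ 850 (mod 1680).
Verify against each original: 850 mod 3 = 1, 850 mod 5 = 0, 850 mod 7 = 3, 850 mod 16 = 2.

x ≡ 850 (mod 1680).


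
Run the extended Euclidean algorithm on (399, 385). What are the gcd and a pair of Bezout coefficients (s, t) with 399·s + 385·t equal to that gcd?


Euclidean algorithm on (399, 385) — divide until remainder is 0:
  399 = 1 · 385 + 14
  385 = 27 · 14 + 7
  14 = 2 · 7 + 0
gcd(399, 385) = 7.
Track Bezout coefficients alongside the remainders: start with r₀ = 399 = a·1 + b·0 (s = 1, t = 0) and r₁ = 385 = a·0 + b·1 (s = 0, t = 1); each new remainder r_{k+1} = r_{k-1} − q_k·r_k inherits s_{k+1} = s_{k-1} − q_k·s_k, t_{k+1} = t_{k-1} − q_k·t_k, so r_k = a·s_k + b·t_k at every step:
  q = 1: r = 14, s = 1 − 1·0 = 1, t = 0 − 1·1 = -1  (check: 399·1 + 385·(-1) = 14)
  q = 27: r = 7, s = 0 − 27·1 = -27, t = 1 − 27·(-1) = 28  (check: 399·(-27) + 385·28 = 7)
The row with r = 7 (the gcd) gives the Bezout coefficients s = -27, t = 28.
Result: 399 · (-27) + 385 · (28) = 7.

gcd(399, 385) = 7; s = -27, t = 28 (check: 399·(-27) + 385·28 = 7).


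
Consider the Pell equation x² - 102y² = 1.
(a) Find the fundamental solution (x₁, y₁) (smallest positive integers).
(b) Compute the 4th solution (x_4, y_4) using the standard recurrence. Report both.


Step 1: Find the fundamental solution (x₁, y₁) of x² - 102y² = 1.
  Expand √102 as a continued fraction. a₀ = ⌊√102⌋ = 10; iterate m_{k+1} = d_k·a_k − m_k, d_{k+1} = (102 − m_{k+1}²)/d_k, a_{k+1} = ⌊(a₀ + m_{k+1})/d_{k+1}⌋ (starting m₀ = 0, d₀ = 1), with convergents p_k = a_k·p_{k-1} + p_{k-2}, q_k = a_k·q_{k-1} + q_{k-2} (p₋₁ = 1, q₋₁ = 0):
  k = 0: a₀ = 10; p₀/q₀ = 10/1; p₀² − 102·q₀² = 100 − 102 = -2.
  k = 1: m = 10, d = 2, a = ⌊(10 + 10)/2⌋ = 10; p/q = (10·10 + 1)/(10·1 + 0) = 101/10; p² − 102·q² = 10201 − 10200 = 1.
  The first convergent with p² − 102·q² = 1 gives the fundamental solution (x₁, y₁) = (101, 10).
Step 2: Apply the recurrence (x_{n+1}, y_{n+1}) = (x₁x_n + 102y₁y_n, x₁y_n + y₁x_n) repeatedly.
  From (x_1, y_1) = (101, 10): x_2 = 101·101 + 102·10·10 = 20401; y_2 = 101·10 + 10·101 = 2020.
  From (x_2, y_2) = (20401, 2020): x_3 = 101·20401 + 102·10·2020 = 4120901; y_3 = 101·2020 + 10·20401 = 408030.
  From (x_3, y_3) = (4120901, 408030): x_4 = 101·4120901 + 102·10·408030 = 832401601; y_4 = 101·408030 + 10·4120901 = 82420040.
Step 3: Verify x_4² - 102·y_4² = 692892425347363201 - 692892425347363200 = 1 (should be 1). ✓

(x_1, y_1) = (101, 10); (x_4, y_4) = (832401601, 82420040).


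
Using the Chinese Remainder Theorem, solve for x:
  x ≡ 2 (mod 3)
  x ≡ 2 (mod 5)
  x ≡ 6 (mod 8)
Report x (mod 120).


Moduli 3, 5, 8 are pairwise coprime; by CRT there is a unique solution modulo M = 3 · 5 · 8 = 120.
Solve pairwise, accumulating the modulus:
  Start with x ≡ 2 (mod 3).
  Combine with x ≡ 2 (mod 5): since gcd(3, 5) = 1, we get a unique residue mod 15.
    Write x = 2 + 3·t and substitute into x ≡ 2 (mod 5): 3·t ≡ 2 − 2 = 0 (mod 5).
    The inverse of 3 mod 5 is 2 (since 3·2 = 6 = 1·5 + 1), so t ≡ 2·0 = 0 ≡ 0 (mod 5).
    Then x = 2 + 3·0 = 2, valid modulo lcm(3, 5) = 15: x ≡ 2 (mod 15).
  Combine with x ≡ 6 (mod 8): since gcd(15, 8) = 1, we get a unique residue mod 120.
    Write x = 2 + 15·t and substitute into x ≡ 6 (mod 8): 15·t ≡ 6 − 2 = 4 (mod 8).
    Reduce coefficients mod 8: 7·t ≡ 4 (mod 8).
    The inverse of 7 mod 8 is 7 (since 7·7 = 49 = 6·8 + 1), so t ≡ 7·4 = 28 ≡ 4 (mod 8).
    Then x = 2 + 15·4 = 62, valid modulo lcm(15, 8) = 120: x ≡ 62 (mod 120).
Verify: 62 mod 3 = 2 ✓, 62 mod 5 = 2 ✓, 62 mod 8 = 6 ✓.

x ≡ 62 (mod 120).


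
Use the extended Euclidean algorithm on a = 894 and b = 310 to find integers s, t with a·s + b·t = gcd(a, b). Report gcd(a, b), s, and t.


Euclidean algorithm on (894, 310) — divide until remainder is 0:
  894 = 2 · 310 + 274
  310 = 1 · 274 + 36
  274 = 7 · 36 + 22
  36 = 1 · 22 + 14
  22 = 1 · 14 + 8
  14 = 1 · 8 + 6
  8 = 1 · 6 + 2
  6 = 3 · 2 + 0
gcd(894, 310) = 2.
Track Bezout coefficients alongside the remainders: start with r₀ = 894 = a·1 + b·0 (s = 1, t = 0) and r₁ = 310 = a·0 + b·1 (s = 0, t = 1); each new remainder r_{k+1} = r_{k-1} − q_k·r_k inherits s_{k+1} = s_{k-1} − q_k·s_k, t_{k+1} = t_{k-1} − q_k·t_k, so r_k = a·s_k + b·t_k at every step:
  q = 2: r = 274, s = 1 − 2·0 = 1, t = 0 − 2·1 = -2  (check: 894·1 + 310·(-2) = 274)
  q = 1: r = 36, s = 0 − 1·1 = -1, t = 1 − 1·(-2) = 3  (check: 894·(-1) + 310·3 = 36)
  q = 7: r = 22, s = 1 − 7·(-1) = 8, t = -2 − 7·3 = -23  (check: 894·8 + 310·(-23) = 22)
  q = 1: r = 14, s = -1 − 1·8 = -9, t = 3 − 1·(-23) = 26  (check: 894·(-9) + 310·26 = 14)
  q = 1: r = 8, s = 8 − 1·(-9) = 17, t = -23 − 1·26 = -49  (check: 894·17 + 310·(-49) = 8)
  q = 1: r = 6, s = -9 − 1·17 = -26, t = 26 − 1·(-49) = 75  (check: 894·(-26) + 310·75 = 6)
  q = 1: r = 2, s = 17 − 1·(-26) = 43, t = -49 − 1·75 = -124  (check: 894·43 + 310·(-124) = 2)
The row with r = 2 (the gcd) gives the Bezout coefficients s = 43, t = -124.
Result: 894 · (43) + 310 · (-124) = 2.

gcd(894, 310) = 2; s = 43, t = -124 (check: 894·43 + 310·(-124) = 2).


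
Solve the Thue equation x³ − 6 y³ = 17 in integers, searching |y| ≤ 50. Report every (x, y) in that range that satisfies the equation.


The equation is x³ - 6y³ = 17. For fixed y, x³ = 6·y³ + 17, so a solution requires the RHS to be a perfect cube.
Strategy: iterate y from -50 to 50, compute RHS = 6·y³ + 17, and check whether it is a (positive or negative) perfect cube.
Check small values of y:
  y = 0: RHS = 17 is not a perfect cube.
  y = 1: RHS = 23 is not a perfect cube.
  y = -1: RHS = 11 is not a perfect cube.
  y = 2: RHS = 65 is not a perfect cube.
  y = -2: RHS = -31 is not a perfect cube.
  y = 3: RHS = 179 is not a perfect cube.
  y = -3: RHS = -145 is not a perfect cube.
Continuing the search up to |y| = 50 finds no solutions either.
No (x, y) in the scanned range satisfies the equation.

No integer solutions with |y| ≤ 50.


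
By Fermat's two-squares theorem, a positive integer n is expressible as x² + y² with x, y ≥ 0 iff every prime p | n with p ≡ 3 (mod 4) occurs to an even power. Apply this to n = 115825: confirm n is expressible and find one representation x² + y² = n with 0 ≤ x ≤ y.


Step 1: Factor n = 115825 = 5^2 · 41 · 113.
Step 2: Check the mod-4 condition on each prime factor: 5 ≡ 1 (mod 4), exponent 2; 41 ≡ 1 (mod 4), exponent 1; 113 ≡ 1 (mod 4), exponent 1.
All primes ≡ 3 (mod 4) appear to even exponent (or don't appear), so by the two-squares theorem n IS expressible as a sum of two squares.
Step 3: Build a representation. Group n = k² · m with k = 5 and m = 41 · 113 = 4633 (a product of primes ≡ 1 (mod 4)); a representation of m scales to one of n via (k·x)² + (k·y)² = k²(x² + y²). Each prime p ≡ 1 (mod 4) is itself a sum of two squares; find a² by testing p − a² for a perfect square:
  41: 41 − 1² = 40, 41 − 2² = 37, 41 − 3² = 32, 41 − 4² = 25 = 5² ⇒ 41 = 4² + 5².
  113: 113 − 1² = 112, 113 − 2² = 109, 113 − 3² = 104, 113 − 4² = 97, 113 − 5² = 88, 113 − 6² = 77, 113 − 7² = 64 = 8² ⇒ 113 = 7² + 8².
  Combine using the Brahmagupta–Fibonacci identity (a² + b²)(c² + d²) = (ac − bd)² + (ad + bc)² = (ac + bd)² + (ad − bc)²:
  41 · 113 = 4633: from (4² + 5²)(7² + 8²), take (4·7 − 5·8, 4·8 + 5·7) = (28 − 40, 32 + 35) = (-12, 67); dropping signs (only squares matter) gives (12, 67); check 12² + 67² = 144 + 4489 = 4633 ✓.
  Scale by k = 5: (5·12, 5·67) = (60, 335).
Step 4: Order so x ≤ y and verify: 60² + 335² = 3600 + 112225 = 115825 = n. ✓

n = 115825 = 60² + 335² (one valid representation with x ≤ y).


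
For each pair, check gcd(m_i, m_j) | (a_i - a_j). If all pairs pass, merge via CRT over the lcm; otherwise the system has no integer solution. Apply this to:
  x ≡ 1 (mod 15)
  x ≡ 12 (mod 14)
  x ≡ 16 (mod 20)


Moduli 15, 14, 20 are not pairwise coprime, so CRT works modulo lcm(m_i) when all pairwise compatibility conditions hold.
Pairwise compatibility: gcd(m_i, m_j) must divide a_i - a_j for every pair.
Merge one congruence at a time:
  Start: x ≡ 1 (mod 15).
  Combine with x ≡ 12 (mod 14): gcd(15, 14) = 1; 12 - 1 = 11, which IS divisible by 1, so compatible.
    Write x = 1 + 15·t and substitute into x ≡ 12 (mod 14): 15·t ≡ 12 − 1 = 11 (mod 14).
    Reduce coefficients mod 14: 1·t ≡ 11 (mod 14).
    So t ≡ 11 (mod 14).
    Then x = 1 + 15·11 = 166, valid modulo lcm(15, 14) = 210: x ≡ 166 (mod 210).
  Combine with x ≡ 16 (mod 20): gcd(210, 20) = 10; 16 - 166 = -150, which IS divisible by 10, so compatible.
    Write x = 166 + 210·t and substitute into x ≡ 16 (mod 20): 210·t ≡ 16 − 166 = -150 (mod 20).
    Divide the congruence (and modulus) by g = 10: 21·t ≡ -15 (mod 2).
    Reduce coefficients mod 2: 1·t ≡ 1 (mod 2).
    So t ≡ 1 (mod 2).
    Then x = 166 + 210·1 = 376, valid modulo lcm(210, 20) = 420: x ≡ 376 (mod 420).
Verify: 376 mod 15 = 1, 376 mod 14 = 12, 376 mod 20 = 16.

x ≡ 376 (mod 420).


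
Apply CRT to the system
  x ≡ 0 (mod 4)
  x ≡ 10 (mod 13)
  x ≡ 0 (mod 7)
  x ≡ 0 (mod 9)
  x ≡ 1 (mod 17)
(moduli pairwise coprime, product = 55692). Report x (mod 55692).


Product of moduli M = 4 · 13 · 7 · 9 · 17 = 55692.
Merge one congruence at a time:
  Start: x ≡ 0 (mod 4).
  Combine with x ≡ 10 (mod 13); new modulus lcm = 52.
    Write x = 0 + 4·t and substitute into x ≡ 10 (mod 13): 4·t ≡ 10 − 0 = 10 (mod 13).
    The inverse of 4 mod 13 is 10 (since 4·10 = 40 = 3·13 + 1), so t ≡ 10·10 = 100 ≡ 9 (mod 13).
    Then x = 0 + 4·9 = 36, valid modulo lcm(4, 13) = 52: x ≡ 36 (mod 52).
  Combine with x ≡ 0 (mod 7); new modulus lcm = 364.
    Write x = 36 + 52·t and substitute into x ≡ 0 (mod 7): 52·t ≡ 0 − 36 = -36 (mod 7).
    Reduce coefficients mod 7: 3·t ≡ 6 (mod 7).
    The inverse of 3 mod 7 is 5 (since 3·5 = 15 = 2·7 + 1), so t ≡ 5·6 = 30 ≡ 2 (mod 7).
    Then x = 36 + 52·2 = 140, valid modulo lcm(52, 7) = 364: x ≡ 140 (mod 364).
  Combine with x ≡ 0 (mod 9); new modulus lcm = 3276.
    Write x = 140 + 364·t and substitute into x ≡ 0 (mod 9): 364·t ≡ 0 − 140 = -140 (mod 9).
    Reduce coefficients mod 9: 4·t ≡ 4 (mod 9).
    The inverse of 4 mod 9 is 7 (since 4·7 = 28 = 3·9 + 1), so t ≡ 7·4 = 28 ≡ 1 (mod 9).
    Then x = 140 + 364·1 = 504, valid modulo lcm(364, 9) = 3276: x ≡ 504 (mod 3276).
  Combine with x ≡ 1 (mod 17); new modulus lcm = 55692.
    Write x = 504 + 3276·t and substitute into x ≡ 1 (mod 17): 3276·t ≡ 1 − 504 = -503 (mod 17).
    Reduce coefficients mod 17: 12·t ≡ 7 (mod 17).
    The inverse of 12 mod 17 is 10 (since 12·10 = 120 = 7·17 + 1), so t ≡ 10·7 = 70 ≡ 2 (mod 17).
    Then x = 504 + 3276·2 = 7056, valid modulo lcm(3276, 17) = 55692: x ≡ 7056 (mod 55692).
Verify against each original: 7056 mod 4 = 0, 7056 mod 13 = 10, 7056 mod 7 = 0, 7056 mod 9 = 0, 7056 mod 17 = 1.

x ≡ 7056 (mod 55692).


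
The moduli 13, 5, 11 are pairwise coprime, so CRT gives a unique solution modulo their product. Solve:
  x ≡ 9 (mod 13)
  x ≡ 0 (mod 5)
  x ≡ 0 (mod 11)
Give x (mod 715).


Moduli 13, 5, 11 are pairwise coprime; by CRT there is a unique solution modulo M = 13 · 5 · 11 = 715.
Solve pairwise, accumulating the modulus:
  Start with x ≡ 9 (mod 13).
  Combine with x ≡ 0 (mod 5): since gcd(13, 5) = 1, we get a unique residue mod 65.
    Write x = 9 + 13·t and substitute into x ≡ 0 (mod 5): 13·t ≡ 0 − 9 = -9 (mod 5).
    Reduce coefficients mod 5: 3·t ≡ 1 (mod 5).
    The inverse of 3 mod 5 is 2 (since 3·2 = 6 = 1·5 + 1), so t ≡ 2·1 = 2 ≡ 2 (mod 5).
    Then x = 9 + 13·2 = 35, valid modulo lcm(13, 5) = 65: x ≡ 35 (mod 65).
  Combine with x ≡ 0 (mod 11): since gcd(65, 11) = 1, we get a unique residue mod 715.
    Write x = 35 + 65·t and substitute into x ≡ 0 (mod 11): 65·t ≡ 0 − 35 = -35 (mod 11).
    Reduce coefficients mod 11: 10·t ≡ 9 (mod 11).
    The inverse of 10 mod 11 is 10 (since 10·10 = 100 = 9·11 + 1), so t ≡ 10·9 = 90 ≡ 2 (mod 11).
    Then x = 35 + 65·2 = 165, valid modulo lcm(65, 11) = 715: x ≡ 165 (mod 715).
Verify: 165 mod 13 = 9 ✓, 165 mod 5 = 0 ✓, 165 mod 11 = 0 ✓.

x ≡ 165 (mod 715).


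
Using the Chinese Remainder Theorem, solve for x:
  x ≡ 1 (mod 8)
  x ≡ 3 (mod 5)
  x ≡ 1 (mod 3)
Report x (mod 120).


Moduli 8, 5, 3 are pairwise coprime; by CRT there is a unique solution modulo M = 8 · 5 · 3 = 120.
Solve pairwise, accumulating the modulus:
  Start with x ≡ 1 (mod 8).
  Combine with x ≡ 3 (mod 5): since gcd(8, 5) = 1, we get a unique residue mod 40.
    Write x = 1 + 8·t and substitute into x ≡ 3 (mod 5): 8·t ≡ 3 − 1 = 2 (mod 5).
    Reduce coefficients mod 5: 3·t ≡ 2 (mod 5).
    The inverse of 3 mod 5 is 2 (since 3·2 = 6 = 1·5 + 1), so t ≡ 2·2 = 4 ≡ 4 (mod 5).
    Then x = 1 + 8·4 = 33, valid modulo lcm(8, 5) = 40: x ≡ 33 (mod 40).
  Combine with x ≡ 1 (mod 3): since gcd(40, 3) = 1, we get a unique residue mod 120.
    Write x = 33 + 40·t and substitute into x ≡ 1 (mod 3): 40·t ≡ 1 − 33 = -32 (mod 3).
    Reduce coefficients mod 3: 1·t ≡ 1 (mod 3).
    So t ≡ 1 (mod 3).
    Then x = 33 + 40·1 = 73, valid modulo lcm(40, 3) = 120: x ≡ 73 (mod 120).
Verify: 73 mod 8 = 1 ✓, 73 mod 5 = 3 ✓, 73 mod 3 = 1 ✓.

x ≡ 73 (mod 120).


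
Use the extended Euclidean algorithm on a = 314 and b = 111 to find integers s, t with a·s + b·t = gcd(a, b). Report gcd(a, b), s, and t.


Euclidean algorithm on (314, 111) — divide until remainder is 0:
  314 = 2 · 111 + 92
  111 = 1 · 92 + 19
  92 = 4 · 19 + 16
  19 = 1 · 16 + 3
  16 = 5 · 3 + 1
  3 = 3 · 1 + 0
gcd(314, 111) = 1.
Track Bezout coefficients alongside the remainders: start with r₀ = 314 = a·1 + b·0 (s = 1, t = 0) and r₁ = 111 = a·0 + b·1 (s = 0, t = 1); each new remainder r_{k+1} = r_{k-1} − q_k·r_k inherits s_{k+1} = s_{k-1} − q_k·s_k, t_{k+1} = t_{k-1} − q_k·t_k, so r_k = a·s_k + b·t_k at every step:
  q = 2: r = 92, s = 1 − 2·0 = 1, t = 0 − 2·1 = -2  (check: 314·1 + 111·(-2) = 92)
  q = 1: r = 19, s = 0 − 1·1 = -1, t = 1 − 1·(-2) = 3  (check: 314·(-1) + 111·3 = 19)
  q = 4: r = 16, s = 1 − 4·(-1) = 5, t = -2 − 4·3 = -14  (check: 314·5 + 111·(-14) = 16)
  q = 1: r = 3, s = -1 − 1·5 = -6, t = 3 − 1·(-14) = 17  (check: 314·(-6) + 111·17 = 3)
  q = 5: r = 1, s = 5 − 5·(-6) = 35, t = -14 − 5·17 = -99  (check: 314·35 + 111·(-99) = 1)
The row with r = 1 (the gcd) gives the Bezout coefficients s = 35, t = -99.
Result: 314 · (35) + 111 · (-99) = 1.

gcd(314, 111) = 1; s = 35, t = -99 (check: 314·35 + 111·(-99) = 1).


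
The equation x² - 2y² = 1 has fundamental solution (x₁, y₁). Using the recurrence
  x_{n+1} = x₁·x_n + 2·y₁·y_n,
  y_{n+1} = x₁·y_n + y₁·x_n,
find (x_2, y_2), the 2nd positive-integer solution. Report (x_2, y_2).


Step 1: Find the fundamental solution (x₁, y₁) of x² - 2y² = 1.
  Expand √2 as a continued fraction. a₀ = ⌊√2⌋ = 1; iterate m_{k+1} = d_k·a_k − m_k, d_{k+1} = (2 − m_{k+1}²)/d_k, a_{k+1} = ⌊(a₀ + m_{k+1})/d_{k+1}⌋ (starting m₀ = 0, d₀ = 1), with convergents p_k = a_k·p_{k-1} + p_{k-2}, q_k = a_k·q_{k-1} + q_{k-2} (p₋₁ = 1, q₋₁ = 0):
  k = 0: a₀ = 1; p₀/q₀ = 1/1; p₀² − 2·q₀² = 1 − 2 = -1.
  k = 1: m = 1, d = 1, a = ⌊(1 + 1)/1⌋ = 2; p/q = (2·1 + 1)/(2·1 + 0) = 3/2; p² − 2·q² = 9 − 8 = 1.
  The first convergent with p² − 2·q² = 1 gives the fundamental solution (x₁, y₁) = (3, 2).
Step 2: Apply the recurrence (x_{n+1}, y_{n+1}) = (x₁x_n + 2y₁y_n, x₁y_n + y₁x_n) repeatedly.
  From (x_1, y_1) = (3, 2): x_2 = 3·3 + 2·2·2 = 17; y_2 = 3·2 + 2·3 = 12.
Step 3: Verify x_2² - 2·y_2² = 289 - 288 = 1 (should be 1). ✓

(x_1, y_1) = (3, 2); (x_2, y_2) = (17, 12).


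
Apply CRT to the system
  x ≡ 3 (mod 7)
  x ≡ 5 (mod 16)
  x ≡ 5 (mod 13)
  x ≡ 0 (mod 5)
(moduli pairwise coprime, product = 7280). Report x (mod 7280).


Product of moduli M = 7 · 16 · 13 · 5 = 7280.
Merge one congruence at a time:
  Start: x ≡ 3 (mod 7).
  Combine with x ≡ 5 (mod 16); new modulus lcm = 112.
    Write x = 3 + 7·t and substitute into x ≡ 5 (mod 16): 7·t ≡ 5 − 3 = 2 (mod 16).
    The inverse of 7 mod 16 is 7 (since 7·7 = 49 = 3·16 + 1), so t ≡ 7·2 = 14 ≡ 14 (mod 16).
    Then x = 3 + 7·14 = 101, valid modulo lcm(7, 16) = 112: x ≡ 101 (mod 112).
  Combine with x ≡ 5 (mod 13); new modulus lcm = 1456.
    Write x = 101 + 112·t and substitute into x ≡ 5 (mod 13): 112·t ≡ 5 − 101 = -96 (mod 13).
    Reduce coefficients mod 13: 8·t ≡ 8 (mod 13).
    The inverse of 8 mod 13 is 5 (since 8·5 = 40 = 3·13 + 1), so t ≡ 5·8 = 40 ≡ 1 (mod 13).
    Then x = 101 + 112·1 = 213, valid modulo lcm(112, 13) = 1456: x ≡ 213 (mod 1456).
  Combine with x ≡ 0 (mod 5); new modulus lcm = 7280.
    Write x = 213 + 1456·t and substitute into x ≡ 0 (mod 5): 1456·t ≡ 0 − 213 = -213 (mod 5).
    Reduce coefficients mod 5: 1·t ≡ 2 (mod 5).
    So t ≡ 2 (mod 5).
    Then x = 213 + 1456·2 = 3125, valid modulo lcm(1456, 5) = 7280: x ≡ 3125 (mod 7280).
Verify against each original: 3125 mod 7 = 3, 3125 mod 16 = 5, 3125 mod 13 = 5, 3125 mod 5 = 0.

x ≡ 3125 (mod 7280).


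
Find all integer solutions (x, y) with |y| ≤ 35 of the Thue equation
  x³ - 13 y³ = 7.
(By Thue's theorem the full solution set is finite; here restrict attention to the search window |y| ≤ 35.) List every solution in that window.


The equation is x³ - 13y³ = 7. For fixed y, x³ = 13·y³ + 7, so a solution requires the RHS to be a perfect cube.
Strategy: iterate y from -35 to 35, compute RHS = 13·y³ + 7, and check whether it is a (positive or negative) perfect cube.
Check small values of y:
  y = 0: RHS = 7 is not a perfect cube.
  y = 1: RHS = 20 is not a perfect cube.
  y = -1: RHS = -6 is not a perfect cube.
  y = 2: RHS = 111 is not a perfect cube.
  y = -2: RHS = -97 is not a perfect cube.
  y = 3: RHS = 358 is not a perfect cube.
  y = -3: RHS = -344 is not a perfect cube.
Continuing the search up to |y| = 35 finds no solutions either.
No (x, y) in the scanned range satisfies the equation.

No integer solutions with |y| ≤ 35.


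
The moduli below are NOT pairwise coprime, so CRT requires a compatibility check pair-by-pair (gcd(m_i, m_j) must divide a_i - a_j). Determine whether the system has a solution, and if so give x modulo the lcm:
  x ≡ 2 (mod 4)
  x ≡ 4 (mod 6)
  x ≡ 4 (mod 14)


Moduli 4, 6, 14 are not pairwise coprime, so CRT works modulo lcm(m_i) when all pairwise compatibility conditions hold.
Pairwise compatibility: gcd(m_i, m_j) must divide a_i - a_j for every pair.
Merge one congruence at a time:
  Start: x ≡ 2 (mod 4).
  Combine with x ≡ 4 (mod 6): gcd(4, 6) = 2; 4 - 2 = 2, which IS divisible by 2, so compatible.
    Write x = 2 + 4·t and substitute into x ≡ 4 (mod 6): 4·t ≡ 4 − 2 = 2 (mod 6).
    Divide the congruence (and modulus) by g = 2: 2·t ≡ 1 (mod 3).
    The inverse of 2 mod 3 is 2 (since 2·2 = 4 = 1·3 + 1), so t ≡ 2·1 = 2 ≡ 2 (mod 3).
    Then x = 2 + 4·2 = 10, valid modulo lcm(4, 6) = 12: x ≡ 10 (mod 12).
  Combine with x ≡ 4 (mod 14): gcd(12, 14) = 2; 4 - 10 = -6, which IS divisible by 2, so compatible.
    Write x = 10 + 12·t and substitute into x ≡ 4 (mod 14): 12·t ≡ 4 − 10 = -6 (mod 14).
    Divide the congruence (and modulus) by g = 2: 6·t ≡ -3 (mod 7).
    Reduce coefficients mod 7: 6·t ≡ 4 (mod 7).
    The inverse of 6 mod 7 is 6 (since 6·6 = 36 = 5·7 + 1), so t ≡ 6·4 = 24 ≡ 3 (mod 7).
    Then x = 10 + 12·3 = 46, valid modulo lcm(12, 14) = 84: x ≡ 46 (mod 84).
Verify: 46 mod 4 = 2, 46 mod 6 = 4, 46 mod 14 = 4.

x ≡ 46 (mod 84).


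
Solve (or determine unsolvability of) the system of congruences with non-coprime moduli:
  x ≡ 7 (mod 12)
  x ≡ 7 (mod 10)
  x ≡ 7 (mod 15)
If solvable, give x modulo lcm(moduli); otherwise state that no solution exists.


Moduli 12, 10, 15 are not pairwise coprime, so CRT works modulo lcm(m_i) when all pairwise compatibility conditions hold.
Pairwise compatibility: gcd(m_i, m_j) must divide a_i - a_j for every pair.
Merge one congruence at a time:
  Start: x ≡ 7 (mod 12).
  Combine with x ≡ 7 (mod 10): gcd(12, 10) = 2; 7 - 7 = 0, which IS divisible by 2, so compatible.
    Write x = 7 + 12·t and substitute into x ≡ 7 (mod 10): 12·t ≡ 7 − 7 = 0 (mod 10).
    Divide the congruence (and modulus) by g = 2: 6·t ≡ 0 (mod 5).
    Reduce coefficients mod 5: 1·t ≡ 0 (mod 5).
    So t ≡ 0 (mod 5).
    Then x = 7 + 12·0 = 7, valid modulo lcm(12, 10) = 60: x ≡ 7 (mod 60).
  Combine with x ≡ 7 (mod 15): gcd(60, 15) = 15; 7 - 7 = 0, which IS divisible by 15, so compatible.
    Write x = 7 + 60·t and substitute into x ≡ 7 (mod 15): 60·t ≡ 7 − 7 = 0 (mod 15).
    Divide the congruence (and modulus) by g = 15: 4·t ≡ 0 (mod 1).
    Modulo 1 every t works; take t = 0.
    Then x = 7 + 60·0 = 7, valid modulo lcm(60, 15) = 60: x ≡ 7 (mod 60).
Verify: 7 mod 12 = 7, 7 mod 10 = 7, 7 mod 15 = 7.

x ≡ 7 (mod 60).


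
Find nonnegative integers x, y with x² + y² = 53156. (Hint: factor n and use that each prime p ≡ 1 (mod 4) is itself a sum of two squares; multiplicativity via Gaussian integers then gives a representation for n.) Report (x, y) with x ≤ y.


Step 1: Factor n = 53156 = 2^2 · 97 · 137.
Step 2: Check the mod-4 condition on each prime factor: 2 = 2 (special); 97 ≡ 1 (mod 4), exponent 1; 137 ≡ 1 (mod 4), exponent 1.
All primes ≡ 3 (mod 4) appear to even exponent (or don't appear), so by the two-squares theorem n IS expressible as a sum of two squares.
Step 3: Build a representation. Group n = k² · m with k = 2 and m = 97 · 137 = 13289 (a product of primes ≡ 1 (mod 4)); a representation of m scales to one of n via (k·x)² + (k·y)² = k²(x² + y²). Each prime p ≡ 1 (mod 4) is itself a sum of two squares; find a² by testing p − a² for a perfect square:
  97: 97 − 1² = 96, 97 − 2² = 93, 97 − 3² = 88, 97 − 4² = 81 = 9² ⇒ 97 = 4² + 9².
  137: 137 − 1² = 136, 137 − 2² = 133, 137 − 3² = 128, 137 − 4² = 121 = 11² ⇒ 137 = 4² + 11².
  Combine using the Brahmagupta–Fibonacci identity (a² + b²)(c² + d²) = (ac − bd)² + (ad + bc)² = (ac + bd)² + (ad − bc)²:
  97 · 137 = 13289: from (4² + 9²)(4² + 11²), take (4·4 − 9·11, 4·11 + 9·4) = (16 − 99, 44 + 36) = (-83, 80); dropping signs (only squares matter) gives (83, 80); check 83² + 80² = 6889 + 6400 = 13289 ✓.
  Scale by k = 2: (2·83, 2·80) = (166, 160).
Step 4: Order so x ≤ y and verify: 160² + 166² = 25600 + 27556 = 53156 = n. ✓

n = 53156 = 160² + 166² (one valid representation with x ≤ y).


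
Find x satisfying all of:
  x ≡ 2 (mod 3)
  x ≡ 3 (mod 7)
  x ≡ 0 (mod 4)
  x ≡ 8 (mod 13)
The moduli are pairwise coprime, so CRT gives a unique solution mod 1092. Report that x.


Product of moduli M = 3 · 7 · 4 · 13 = 1092.
Merge one congruence at a time:
  Start: x ≡ 2 (mod 3).
  Combine with x ≡ 3 (mod 7); new modulus lcm = 21.
    Write x = 2 + 3·t and substitute into x ≡ 3 (mod 7): 3·t ≡ 3 − 2 = 1 (mod 7).
    The inverse of 3 mod 7 is 5 (since 3·5 = 15 = 2·7 + 1), so t ≡ 5·1 = 5 ≡ 5 (mod 7).
    Then x = 2 + 3·5 = 17, valid modulo lcm(3, 7) = 21: x ≡ 17 (mod 21).
  Combine with x ≡ 0 (mod 4); new modulus lcm = 84.
    Write x = 17 + 21·t and substitute into x ≡ 0 (mod 4): 21·t ≡ 0 − 17 = -17 (mod 4).
    Reduce coefficients mod 4: 1·t ≡ 3 (mod 4).
    So t ≡ 3 (mod 4).
    Then x = 17 + 21·3 = 80, valid modulo lcm(21, 4) = 84: x ≡ 80 (mod 84).
  Combine with x ≡ 8 (mod 13); new modulus lcm = 1092.
    Write x = 80 + 84·t and substitute into x ≡ 8 (mod 13): 84·t ≡ 8 − 80 = -72 (mod 13).
    Reduce coefficients mod 13: 6·t ≡ 6 (mod 13).
    The inverse of 6 mod 13 is 11 (since 6·11 = 66 = 5·13 + 1), so t ≡ 11·6 = 66 ≡ 1 (mod 13).
    Then x = 80 + 84·1 = 164, valid modulo lcm(84, 13) = 1092: x ≡ 164 (mod 1092).
Verify against each original: 164 mod 3 = 2, 164 mod 7 = 3, 164 mod 4 = 0, 164 mod 13 = 8.

x ≡ 164 (mod 1092).


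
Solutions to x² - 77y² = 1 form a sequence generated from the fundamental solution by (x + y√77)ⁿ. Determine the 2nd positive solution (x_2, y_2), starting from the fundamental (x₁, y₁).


Step 1: Find the fundamental solution (x₁, y₁) of x² - 77y² = 1.
  Expand √77 as a continued fraction. a₀ = ⌊√77⌋ = 8; iterate m_{k+1} = d_k·a_k − m_k, d_{k+1} = (77 − m_{k+1}²)/d_k, a_{k+1} = ⌊(a₀ + m_{k+1})/d_{k+1}⌋ (starting m₀ = 0, d₀ = 1), with convergents p_k = a_k·p_{k-1} + p_{k-2}, q_k = a_k·q_{k-1} + q_{k-2} (p₋₁ = 1, q₋₁ = 0):
  k = 0: a₀ = 8; p₀/q₀ = 8/1; p₀² − 77·q₀² = 64 − 77 = -13.
  k = 1: m = 8, d = 13, a = ⌊(8 + 8)/13⌋ = 1; p/q = (1·8 + 1)/(1·1 + 0) = 9/1; p² − 77·q² = 81 − 77 = 4.
  k = 2: m = 5, d = 4, a = ⌊(8 + 5)/4⌋ = 3; p/q = (3·9 + 8)/(3·1 + 1) = 35/4; p² − 77·q² = 1225 − 1232 = -7.
  k = 3: m = 7, d = 7, a = ⌊(8 + 7)/7⌋ = 2; p/q = (2·35 + 9)/(2·4 + 1) = 79/9; p² − 77·q² = 6241 − 6237 = 4.
  k = 4: m = 7, d = 4, a = ⌊(8 + 7)/4⌋ = 3; p/q = (3·79 + 35)/(3·9 + 4) = 272/31; p² − 77·q² = 73984 − 73997 = -13.
  k = 5: m = 5, d = 13, a = ⌊(8 + 5)/13⌋ = 1; p/q = (1·272 + 79)/(1·31 + 9) = 351/40; p² − 77·q² = 123201 − 123200 = 1.
  The first convergent with p² − 77·q² = 1 gives the fundamental solution (x₁, y₁) = (351, 40).
Step 2: Apply the recurrence (x_{n+1}, y_{n+1}) = (x₁x_n + 77y₁y_n, x₁y_n + y₁x_n) repeatedly.
  From (x_1, y_1) = (351, 40): x_2 = 351·351 + 77·40·40 = 246401; y_2 = 351·40 + 40·351 = 28080.
Step 3: Verify x_2² - 77·y_2² = 60713452801 - 60713452800 = 1 (should be 1). ✓

(x_1, y_1) = (351, 40); (x_2, y_2) = (246401, 28080).


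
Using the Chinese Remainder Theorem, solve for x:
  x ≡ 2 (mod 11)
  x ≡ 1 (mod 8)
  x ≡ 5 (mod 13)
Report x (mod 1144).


Moduli 11, 8, 13 are pairwise coprime; by CRT there is a unique solution modulo M = 11 · 8 · 13 = 1144.
Solve pairwise, accumulating the modulus:
  Start with x ≡ 2 (mod 11).
  Combine with x ≡ 1 (mod 8): since gcd(11, 8) = 1, we get a unique residue mod 88.
    Write x = 2 + 11·t and substitute into x ≡ 1 (mod 8): 11·t ≡ 1 − 2 = -1 (mod 8).
    Reduce coefficients mod 8: 3·t ≡ 7 (mod 8).
    The inverse of 3 mod 8 is 3 (since 3·3 = 9 = 1·8 + 1), so t ≡ 3·7 = 21 ≡ 5 (mod 8).
    Then x = 2 + 11·5 = 57, valid modulo lcm(11, 8) = 88: x ≡ 57 (mod 88).
  Combine with x ≡ 5 (mod 13): since gcd(88, 13) = 1, we get a unique residue mod 1144.
    Write x = 57 + 88·t and substitute into x ≡ 5 (mod 13): 88·t ≡ 5 − 57 = -52 (mod 13).
    Reduce coefficients mod 13: 10·t ≡ 0 (mod 13).
    The inverse of 10 mod 13 is 4 (since 10·4 = 40 = 3·13 + 1), so t ≡ 4·0 = 0 ≡ 0 (mod 13).
    Then x = 57 + 88·0 = 57, valid modulo lcm(88, 13) = 1144: x ≡ 57 (mod 1144).
Verify: 57 mod 11 = 2 ✓, 57 mod 8 = 1 ✓, 57 mod 13 = 5 ✓.

x ≡ 57 (mod 1144).


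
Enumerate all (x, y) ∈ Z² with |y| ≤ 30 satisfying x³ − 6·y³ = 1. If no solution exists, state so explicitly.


The equation is x³ - 6y³ = 1. For fixed y, x³ = 6·y³ + 1, so a solution requires the RHS to be a perfect cube.
Strategy: iterate y from -30 to 30, compute RHS = 6·y³ + 1, and check whether it is a (positive or negative) perfect cube.
Check small values of y:
  y = 0: RHS = 1 = (1)³ ⇒ x = 1 works.
  y = 1: RHS = 7 is not a perfect cube.
  y = -1: RHS = -5 is not a perfect cube.
  y = 2: RHS = 49 is not a perfect cube.
  y = -2: RHS = -47 is not a perfect cube.
  y = 3: RHS = 163 is not a perfect cube.
  y = -3: RHS = -161 is not a perfect cube.
Continuing the search up to |y| = 30 finds no further solutions beyond those listed.
Collected solutions: (1, 0).

Solutions (with |y| ≤ 30): (1, 0).


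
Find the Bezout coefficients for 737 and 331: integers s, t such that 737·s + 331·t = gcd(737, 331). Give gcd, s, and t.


Euclidean algorithm on (737, 331) — divide until remainder is 0:
  737 = 2 · 331 + 75
  331 = 4 · 75 + 31
  75 = 2 · 31 + 13
  31 = 2 · 13 + 5
  13 = 2 · 5 + 3
  5 = 1 · 3 + 2
  3 = 1 · 2 + 1
  2 = 2 · 1 + 0
gcd(737, 331) = 1.
Track Bezout coefficients alongside the remainders: start with r₀ = 737 = a·1 + b·0 (s = 1, t = 0) and r₁ = 331 = a·0 + b·1 (s = 0, t = 1); each new remainder r_{k+1} = r_{k-1} − q_k·r_k inherits s_{k+1} = s_{k-1} − q_k·s_k, t_{k+1} = t_{k-1} − q_k·t_k, so r_k = a·s_k + b·t_k at every step:
  q = 2: r = 75, s = 1 − 2·0 = 1, t = 0 − 2·1 = -2  (check: 737·1 + 331·(-2) = 75)
  q = 4: r = 31, s = 0 − 4·1 = -4, t = 1 − 4·(-2) = 9  (check: 737·(-4) + 331·9 = 31)
  q = 2: r = 13, s = 1 − 2·(-4) = 9, t = -2 − 2·9 = -20  (check: 737·9 + 331·(-20) = 13)
  q = 2: r = 5, s = -4 − 2·9 = -22, t = 9 − 2·(-20) = 49  (check: 737·(-22) + 331·49 = 5)
  q = 2: r = 3, s = 9 − 2·(-22) = 53, t = -20 − 2·49 = -118  (check: 737·53 + 331·(-118) = 3)
  q = 1: r = 2, s = -22 − 1·53 = -75, t = 49 − 1·(-118) = 167  (check: 737·(-75) + 331·167 = 2)
  q = 1: r = 1, s = 53 − 1·(-75) = 128, t = -118 − 1·167 = -285  (check: 737·128 + 331·(-285) = 1)
The row with r = 1 (the gcd) gives the Bezout coefficients s = 128, t = -285.
Result: 737 · (128) + 331 · (-285) = 1.

gcd(737, 331) = 1; s = 128, t = -285 (check: 737·128 + 331·(-285) = 1).


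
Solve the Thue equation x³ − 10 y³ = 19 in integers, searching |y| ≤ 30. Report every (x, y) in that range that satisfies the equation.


The equation is x³ - 10y³ = 19. For fixed y, x³ = 10·y³ + 19, so a solution requires the RHS to be a perfect cube.
Strategy: iterate y from -30 to 30, compute RHS = 10·y³ + 19, and check whether it is a (positive or negative) perfect cube.
Check small values of y:
  y = 0: RHS = 19 is not a perfect cube.
  y = 1: RHS = 29 is not a perfect cube.
  y = -1: RHS = 9 is not a perfect cube.
  y = 2: RHS = 99 is not a perfect cube.
  y = -2: RHS = -61 is not a perfect cube.
  y = 3: RHS = 289 is not a perfect cube.
  y = -3: RHS = -251 is not a perfect cube.
Continuing the search up to |y| = 30 finds no solutions either.
No (x, y) in the scanned range satisfies the equation.

No integer solutions with |y| ≤ 30.


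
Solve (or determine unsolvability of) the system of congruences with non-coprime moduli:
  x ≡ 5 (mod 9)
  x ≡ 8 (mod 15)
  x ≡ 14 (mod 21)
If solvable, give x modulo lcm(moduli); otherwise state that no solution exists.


Moduli 9, 15, 21 are not pairwise coprime, so CRT works modulo lcm(m_i) when all pairwise compatibility conditions hold.
Pairwise compatibility: gcd(m_i, m_j) must divide a_i - a_j for every pair.
Merge one congruence at a time:
  Start: x ≡ 5 (mod 9).
  Combine with x ≡ 8 (mod 15): gcd(9, 15) = 3; 8 - 5 = 3, which IS divisible by 3, so compatible.
    Write x = 5 + 9·t and substitute into x ≡ 8 (mod 15): 9·t ≡ 8 − 5 = 3 (mod 15).
    Divide the congruence (and modulus) by g = 3: 3·t ≡ 1 (mod 5).
    The inverse of 3 mod 5 is 2 (since 3·2 = 6 = 1·5 + 1), so t ≡ 2·1 = 2 ≡ 2 (mod 5).
    Then x = 5 + 9·2 = 23, valid modulo lcm(9, 15) = 45: x ≡ 23 (mod 45).
  Combine with x ≡ 14 (mod 21): gcd(45, 21) = 3; 14 - 23 = -9, which IS divisible by 3, so compatible.
    Write x = 23 + 45·t and substitute into x ≡ 14 (mod 21): 45·t ≡ 14 − 23 = -9 (mod 21).
    Divide the congruence (and modulus) by g = 3: 15·t ≡ -3 (mod 7).
    Reduce coefficients mod 7: 1·t ≡ 4 (mod 7).
    So t ≡ 4 (mod 7).
    Then x = 23 + 45·4 = 203, valid modulo lcm(45, 21) = 315: x ≡ 203 (mod 315).
Verify: 203 mod 9 = 5, 203 mod 15 = 8, 203 mod 21 = 14.

x ≡ 203 (mod 315).
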